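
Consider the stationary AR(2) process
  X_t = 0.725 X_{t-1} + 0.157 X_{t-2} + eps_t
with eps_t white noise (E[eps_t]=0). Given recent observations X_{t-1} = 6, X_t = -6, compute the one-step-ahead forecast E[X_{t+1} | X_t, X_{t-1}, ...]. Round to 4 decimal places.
E[X_{t+1} \mid \mathcal F_t] = -3.4080

For an AR(p) model X_t = c + sum_i phi_i X_{t-i} + eps_t, the
one-step-ahead conditional mean is
  E[X_{t+1} | X_t, ...] = c + sum_i phi_i X_{t+1-i}.
Substitute known values:
  E[X_{t+1} | ...] = (0.725) * (-6) + (0.157) * (6)
                   = -3.4080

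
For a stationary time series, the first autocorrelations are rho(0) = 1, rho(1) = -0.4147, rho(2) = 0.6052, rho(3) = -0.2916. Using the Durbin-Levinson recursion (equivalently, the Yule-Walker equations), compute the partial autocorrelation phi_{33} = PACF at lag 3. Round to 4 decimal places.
\phi_{33} = 0.0749

The PACF at lag k is phi_{kk}, the last component of the solution
to the Yule-Walker system G_k phi = r_k where
  (G_k)_{ij} = rho(|i - j|), (r_k)_i = rho(i), i,j = 1..k.
Equivalently, Durbin-Levinson gives phi_{kk} iteratively:
  phi_{11} = rho(1)
  phi_{kk} = [rho(k) - sum_{j=1..k-1} phi_{k-1,j} rho(k-j)]
            / [1 - sum_{j=1..k-1} phi_{k-1,j} rho(j)],
  phi_{k,j} = phi_{k-1,j} - phi_{kk} phi_{k-1,k-j},  j = 1..k-1.
Step k = 1:
  phi_11 = rho(1) = -0.4147.
Step k = 2:
  phi_22 = [rho(2) - phi_11 rho(1)] / [1 - phi_11 rho(1)] = [0.6052 - (-0.4147)(-0.4147)] / [1 - (-0.4147)(-0.4147)]
         = 0.43322391 / 0.82802391 = 0.523202.
  Update: phi_21 = phi_11 - phi_22 phi_11 = -0.4147 - (0.523202)(-0.4147) = -0.197728.
Step k = 3:
  phi_33 = [rho(3) - phi_21 rho(2) - phi_22 rho(1)] / [1 - phi_21 rho(1) - phi_22 rho(2)]
    numerator   = -0.2916 - (-0.197728)(0.6052) - (0.523202)(-0.4147) = 0.04503696
    denominator = 1 - (-0.197728)(-0.4147) - (0.523202)(0.6052) = 0.60136022
  phi_33 = 0.04503696 / 0.60136022 = 0.0749.
Therefore phi_{33} = 0.0749.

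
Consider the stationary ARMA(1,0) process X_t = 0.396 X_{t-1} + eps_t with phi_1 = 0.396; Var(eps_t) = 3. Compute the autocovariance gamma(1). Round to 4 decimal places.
\gamma(1) = 1.4089

Multiply the model equation by X_{t-k} and take expectations. With theta_0 = psi_0 = 1 and psi_j the MA(infinity) weights, this gives
  gamma(k) - sum_i phi_i gamma(k-i) = c_k,
  c_k = sigma^2 * sum_{j=k..q} theta_j psi_{j-k}   (c_k = 0 for k > q),
using gamma(-m) = gamma(m).
Pure AR (q = 0): c_0 = sigma^2 = 3, c_k = 0 for k >= 1.
Equations for k = 0 and k = 1 (AR order 1):
  gamma(0) = phi_1 gamma(1) + c_0
  gamma(1) = phi_1 gamma(0) + c_1
Substituting the second into the first: gamma(0) (1 - phi_1^2) = c_0 + phi_1 c_1, so
  gamma(0) = c_0 / (1 - phi_1^2) = 3 / (1 - (0.396)^2) = 3 / 0.843184 = 3.557942.
  gamma(1) = phi_1 gamma(0) = (0.396)(3.557942) = 1.408945.
Therefore gamma(1) = 1.4089 (to 4 decimal places).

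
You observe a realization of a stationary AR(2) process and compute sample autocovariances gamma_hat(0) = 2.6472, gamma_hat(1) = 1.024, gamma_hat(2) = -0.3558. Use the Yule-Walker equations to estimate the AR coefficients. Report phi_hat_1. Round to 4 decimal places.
\hat\phi_{1} = 0.5160

The Yule-Walker equations for an AR(p) process read, in matrix form,
  Gamma_p phi = r_p,   with   (Gamma_p)_{ij} = gamma(|i - j|),
                       (r_p)_i = gamma(i),   i,j = 1..p.
Substitute the sample gammas (Toeplitz matrix and right-hand side of size 2):
  Gamma_p = [[2.6472, 1.024], [1.024, 2.6472]]
  r_p     = [1.024, -0.3558]
Written out:
  2.6472 phi_1 + 1.024 phi_2 = 1.024
  1.024 phi_1 + 2.6472 phi_2 = -0.3558
Solve by Cramer's rule:
  det = gamma(0)^2 - gamma(1)^2 = (2.6472)^2 - (1.024)^2 = 7.00766784 - 1.048576 = 5.95909184
  phi_hat_1 = [gamma(1) gamma(0) - gamma(1) gamma(2)] / det = [(1.024)(2.6472) - (1.024)(-0.3558)] / 5.95909184 = 3.075072 / 5.95909184 = 0.516
  phi_hat_2 = [gamma(0) gamma(2) - gamma(1)^2] / det = [(2.6472)(-0.3558) - (1.024)^2] / 5.95909184 = -1.99044976 / 5.95909184 = -0.334
So phi_hat = [0.5160, -0.3340].
Therefore phi_hat_1 = 0.5160.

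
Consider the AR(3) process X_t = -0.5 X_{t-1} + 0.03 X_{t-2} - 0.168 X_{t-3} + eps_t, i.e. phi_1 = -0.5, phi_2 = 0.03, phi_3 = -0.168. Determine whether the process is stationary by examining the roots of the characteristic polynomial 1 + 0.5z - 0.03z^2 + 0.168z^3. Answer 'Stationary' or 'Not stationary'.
\text{Stationary}

The AR(p) characteristic polynomial is P(z) = 1 + 0.5z - 0.03z^2 + 0.168z^3.
Stationarity requires all roots to lie outside the unit circle, i.e. |z| > 1 for every root.
Degree 3: look for a simple real root z0 first, then factor out (1 - z/z0) and solve the remaining quadratic.
Testing z0 = -1.25: P(-1.25) = 1 + (0.5)(-1.25) + (-0.03)(-1.25)^2 + (0.168)(-1.25)^3
  = 1 + (-0.625) + (-0.046875) + (-0.328125) = 0.  So z_0 = -1.25 is a root, |z_0| = 1.25.
Divide out the factor (1 + 0.8 z) = (1 - z/z0) (since 1/z0 = -0.8):
  P(z) = (1 + 0.8 z)(1 + (-0.3) z + (0.21) z^2)
  [check: z-coef -0.3 - (-0.8) = 0.5; z^2-coef 0.21 - (-0.8)(-0.3) = -0.03; z^3-coef -(-0.8)(0.21) = 0.168.]
Remaining roots from the quadratic factor 1 + (-0.3) z + (0.21) z^2:
  Set 1 + (-0.3) z + (0.21) z^2 = 0, i.e. a z^2 + b z + c = 0 with a = 0.21, b = -0.3, c = 1.
  Discriminant D = b^2 - 4ac = (-0.3)^2 - 4*(0.21)*1 = 0.09 - (0.84) = -0.75.
  D < 0, so the roots are the complex-conjugate pair z = (-b +/- i sqrt(-D)) / (2a) = 0.7143 +/- 2.062i.
  For a conjugate pair |z|^2 = z * conj(z) = (product of roots) = c/a = 1/(0.21) = 4.761905, so |z| = sqrt(4.761905) = 2.1822 for both roots.
Moduli of all roots: 1.2500, 2.1822, 2.1822.
All moduli strictly greater than 1? Yes.
Verdict: Stationary.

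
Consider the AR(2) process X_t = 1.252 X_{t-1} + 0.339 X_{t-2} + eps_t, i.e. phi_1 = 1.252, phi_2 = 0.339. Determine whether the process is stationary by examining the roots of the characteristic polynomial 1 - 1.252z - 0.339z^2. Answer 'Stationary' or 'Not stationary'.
\text{Not stationary}

The AR(p) characteristic polynomial is P(z) = 1 - 1.252z - 0.339z^2.
Stationarity requires all roots to lie outside the unit circle, i.e. |z| > 1 for every root.
Set 1 + (-1.252) z + (-0.339) z^2 = 0, i.e. a z^2 + b z + c = 0 with a = -0.339, b = -1.252, c = 1.
Discriminant D = b^2 - 4ac = (-1.252)^2 - 4*(-0.339)*1 = 1.567504 - (-1.356) = 2.923504.
D >= 0, so the roots are real: z = (-b +/- sqrt(D)) / (2a) = (1.252 +/- 1.709826) / (-0.678).
  z_1 = (1.252 + 1.709826) / (-0.678) = -4.3685,   |z_1| = 4.3685.
  z_2 = (1.252 - 1.709826) / (-0.678) = 0.6753,   |z_2| = 0.6753.
Moduli of all roots: 4.3685, 0.6753.
All moduli strictly greater than 1? No.
Verdict: Not stationary.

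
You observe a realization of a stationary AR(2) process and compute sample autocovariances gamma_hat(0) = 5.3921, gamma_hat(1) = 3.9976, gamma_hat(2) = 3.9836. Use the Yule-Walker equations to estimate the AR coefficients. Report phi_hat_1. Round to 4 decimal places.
\hat\phi_{1} = 0.4300

The Yule-Walker equations for an AR(p) process read, in matrix form,
  Gamma_p phi = r_p,   with   (Gamma_p)_{ij} = gamma(|i - j|),
                       (r_p)_i = gamma(i),   i,j = 1..p.
Substitute the sample gammas (Toeplitz matrix and right-hand side of size 2):
  Gamma_p = [[5.3921, 3.9976], [3.9976, 5.3921]]
  r_p     = [3.9976, 3.9836]
Written out:
  5.3921 phi_1 + 3.9976 phi_2 = 3.9976
  3.9976 phi_1 + 5.3921 phi_2 = 3.9836
Solve by Cramer's rule:
  det = gamma(0)^2 - gamma(1)^2 = (5.3921)^2 - (3.9976)^2 = 29.07474241 - 15.98080576 = 13.09393665
  phi_hat_1 = [gamma(1) gamma(0) - gamma(1) gamma(2)] / det = [(3.9976)(5.3921) - (3.9976)(3.9836)] / 13.09393665 = 5.6306196 / 13.09393665 = 0.43
  phi_hat_2 = [gamma(0) gamma(2) - gamma(1)^2] / det = [(5.3921)(3.9836) - (3.9976)^2] / 13.09393665 = 5.4991638 / 13.09393665 = 0.42
So phi_hat = [0.4300, 0.4200].
Therefore phi_hat_1 = 0.4300.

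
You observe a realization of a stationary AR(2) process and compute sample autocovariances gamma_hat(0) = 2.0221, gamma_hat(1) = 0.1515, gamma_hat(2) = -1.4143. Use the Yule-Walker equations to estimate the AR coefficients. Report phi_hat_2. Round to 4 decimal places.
\hat\phi_{2} = -0.7090

The Yule-Walker equations for an AR(p) process read, in matrix form,
  Gamma_p phi = r_p,   with   (Gamma_p)_{ij} = gamma(|i - j|),
                       (r_p)_i = gamma(i),   i,j = 1..p.
Substitute the sample gammas (Toeplitz matrix and right-hand side of size 2):
  Gamma_p = [[2.0221, 0.1515], [0.1515, 2.0221]]
  r_p     = [0.1515, -1.4143]
Written out:
  2.0221 phi_1 + 0.1515 phi_2 = 0.1515
  0.1515 phi_1 + 2.0221 phi_2 = -1.4143
Solve by Cramer's rule:
  det = gamma(0)^2 - gamma(1)^2 = (2.0221)^2 - (0.1515)^2 = 4.08888841 - 0.02295225 = 4.06593616
  phi_hat_1 = [gamma(1) gamma(0) - gamma(1) gamma(2)] / det = [(0.1515)(2.0221) - (0.1515)(-1.4143)] / 4.06593616 = 0.5206146 / 4.06593616 = 0.128
  phi_hat_2 = [gamma(0) gamma(2) - gamma(1)^2] / det = [(2.0221)(-1.4143) - (0.1515)^2] / 4.06593616 = -2.88280828 / 4.06593616 = -0.709
So phi_hat = [0.1280, -0.7090].
Therefore phi_hat_2 = -0.7090.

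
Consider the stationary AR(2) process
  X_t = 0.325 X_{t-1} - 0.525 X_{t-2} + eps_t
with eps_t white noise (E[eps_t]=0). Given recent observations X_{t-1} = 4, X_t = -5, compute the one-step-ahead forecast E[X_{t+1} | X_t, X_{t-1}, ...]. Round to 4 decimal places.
E[X_{t+1} \mid \mathcal F_t] = -3.7250

For an AR(p) model X_t = c + sum_i phi_i X_{t-i} + eps_t, the
one-step-ahead conditional mean is
  E[X_{t+1} | X_t, ...] = c + sum_i phi_i X_{t+1-i}.
Substitute known values:
  E[X_{t+1} | ...] = (0.325) * (-5) + (-0.525) * (4)
                   = -3.7250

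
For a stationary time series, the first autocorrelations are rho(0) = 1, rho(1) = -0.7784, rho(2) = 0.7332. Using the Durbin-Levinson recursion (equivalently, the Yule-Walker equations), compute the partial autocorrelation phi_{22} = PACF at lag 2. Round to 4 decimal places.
\phi_{22} = 0.3230

The PACF at lag k is phi_{kk}, the last component of the solution
to the Yule-Walker system G_k phi = r_k where
  (G_k)_{ij} = rho(|i - j|), (r_k)_i = rho(i), i,j = 1..k.
Equivalently, Durbin-Levinson gives phi_{kk} iteratively:
  phi_{11} = rho(1)
  phi_{kk} = [rho(k) - sum_{j=1..k-1} phi_{k-1,j} rho(k-j)]
            / [1 - sum_{j=1..k-1} phi_{k-1,j} rho(j)],
  phi_{k,j} = phi_{k-1,j} - phi_{kk} phi_{k-1,k-j},  j = 1..k-1.
Step k = 1:
  phi_11 = rho(1) = -0.7784.
Step k = 2:
  phi_22 = [rho(2) - phi_11 rho(1)] / [1 - phi_11 rho(1)] = [0.7332 - (-0.7784)(-0.7784)] / [1 - (-0.7784)(-0.7784)]
         = 0.12729344 / 0.39409344 = 0.323.
Therefore phi_{22} = 0.3230.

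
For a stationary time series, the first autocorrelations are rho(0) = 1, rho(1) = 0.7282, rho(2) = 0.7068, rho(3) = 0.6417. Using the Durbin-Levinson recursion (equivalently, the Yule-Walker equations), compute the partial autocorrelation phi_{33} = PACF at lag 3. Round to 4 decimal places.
\phi_{33} = 0.1159

The PACF at lag k is phi_{kk}, the last component of the solution
to the Yule-Walker system G_k phi = r_k where
  (G_k)_{ij} = rho(|i - j|), (r_k)_i = rho(i), i,j = 1..k.
Equivalently, Durbin-Levinson gives phi_{kk} iteratively:
  phi_{11} = rho(1)
  phi_{kk} = [rho(k) - sum_{j=1..k-1} phi_{k-1,j} rho(k-j)]
            / [1 - sum_{j=1..k-1} phi_{k-1,j} rho(j)],
  phi_{k,j} = phi_{k-1,j} - phi_{kk} phi_{k-1,k-j},  j = 1..k-1.
Step k = 1:
  phi_11 = rho(1) = 0.7282.
Step k = 2:
  phi_22 = [rho(2) - phi_11 rho(1)] / [1 - phi_11 rho(1)] = [0.7068 - (0.7282)(0.7282)] / [1 - (0.7282)(0.7282)]
         = 0.17652476 / 0.46972476 = 0.375805.
  Update: phi_21 = phi_11 - phi_22 phi_11 = 0.7282 - (0.375805)(0.7282) = 0.454539.
Step k = 3:
  phi_33 = [rho(3) - phi_21 rho(2) - phi_22 rho(1)] / [1 - phi_21 rho(1) - phi_22 rho(2)]
    numerator   = 0.6417 - (0.454539)(0.7068) - (0.375805)(0.7282) = 0.04677085
    denominator = 1 - (0.454539)(0.7282) - (0.375805)(0.7068) = 0.40338593
  phi_33 = 0.04677085 / 0.40338593 = 0.1159.
Therefore phi_{33} = 0.1159.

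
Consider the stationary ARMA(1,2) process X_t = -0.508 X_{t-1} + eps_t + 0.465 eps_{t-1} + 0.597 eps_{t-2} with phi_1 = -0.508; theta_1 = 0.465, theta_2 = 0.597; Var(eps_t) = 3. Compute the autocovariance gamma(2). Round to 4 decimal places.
\gamma(2) = 2.2967

Multiply the model equation by X_{t-k} and take expectations. With theta_0 = psi_0 = 1 and psi_j the MA(infinity) weights, this gives
  gamma(k) - sum_i phi_i gamma(k-i) = c_k,
  c_k = sigma^2 * sum_{j=k..q} theta_j psi_{j-k}   (c_k = 0 for k > q),
using gamma(-m) = gamma(m).
psi-weights needed (psi_j = theta_j + sum_i phi_i psi_{j-i}):
  psi_1 = theta_1 + phi_1 = 0.465 + (-0.508) = -0.043
  psi_2 = theta_2 + phi_1 psi_1 = 0.597 + (-0.508)(-0.043) = 0.618844
Right-hand sides:
  c_0 = sigma^2 (1 + theta_1 psi_1 + theta_2 psi_2) = 3 * (1 + (0.465)(-0.043) + (0.597)(0.618844)) = 3 * 1.349455 = 4.048365
  c_1 = sigma^2 (theta_1 + theta_2 psi_1) = 3 * (0.465 + (0.597)(-0.043)) = 1.317987
  c_2 = sigma^2 theta_2 = 3 * (0.597) = 1.791
Equations for k = 0 and k = 1 (AR order 1):
  gamma(0) = phi_1 gamma(1) + c_0
  gamma(1) = phi_1 gamma(0) + c_1
Substituting the second into the first: gamma(0) (1 - phi_1^2) = c_0 + phi_1 c_1, so
  gamma(0) = (c_0 + phi_1 c_1) / (1 - phi_1^2) = (4.048365 + (-0.508)(1.317987)) / (1 - (-0.508)^2) = 3.378827 / 0.741936 = 4.554068.
  gamma(1) = phi_1 gamma(0) + c_1 = (-0.508)(4.554068) + (1.317987) = -0.99548.
For k = 2: gamma(2) = phi_1 gamma(1) + c_2
  = (-0.508)(-0.99548) + (1.791) = 2.296704.
Therefore gamma(2) = 2.2967 (to 4 decimal places).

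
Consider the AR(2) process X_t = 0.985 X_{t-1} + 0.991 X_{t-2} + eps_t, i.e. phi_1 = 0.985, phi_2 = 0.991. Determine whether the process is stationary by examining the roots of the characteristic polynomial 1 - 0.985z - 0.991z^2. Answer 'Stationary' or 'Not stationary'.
\text{Not stationary}

The AR(p) characteristic polynomial is P(z) = 1 - 0.985z - 0.991z^2.
Stationarity requires all roots to lie outside the unit circle, i.e. |z| > 1 for every root.
Set 1 + (-0.985) z + (-0.991) z^2 = 0, i.e. a z^2 + b z + c = 0 with a = -0.991, b = -0.985, c = 1.
Discriminant D = b^2 - 4ac = (-0.985)^2 - 4*(-0.991)*1 = 0.970225 - (-3.964) = 4.934225.
D >= 0, so the roots are real: z = (-b +/- sqrt(D)) / (2a) = (0.985 +/- 2.221312) / (-1.982).
  z_1 = (0.985 + 2.221312) / (-1.982) = -1.6177,   |z_1| = 1.6177.
  z_2 = (0.985 - 2.221312) / (-1.982) = 0.6238,   |z_2| = 0.6238.
Moduli of all roots: 1.6177, 0.6238.
All moduli strictly greater than 1? No.
Verdict: Not stationary.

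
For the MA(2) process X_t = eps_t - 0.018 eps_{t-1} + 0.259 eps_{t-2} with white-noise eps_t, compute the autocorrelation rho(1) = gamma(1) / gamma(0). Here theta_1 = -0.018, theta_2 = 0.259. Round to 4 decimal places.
\rho(1) = -0.0212

For an MA(q) process with theta_0 = 1, the autocovariance is
  gamma(k) = sigma^2 * sum_{i=0..q-k} theta_i * theta_{i+k},
and rho(k) = gamma(k) / gamma(0). Sigma^2 cancels.
  numerator   = (1)*(-0.018) + (-0.018)*(0.259) = -0.022662.
  denominator = (1)^2 + (-0.018)^2 + (0.259)^2 = 1.067405.
  rho(1) = -0.022662 / 1.067405 = -0.0212.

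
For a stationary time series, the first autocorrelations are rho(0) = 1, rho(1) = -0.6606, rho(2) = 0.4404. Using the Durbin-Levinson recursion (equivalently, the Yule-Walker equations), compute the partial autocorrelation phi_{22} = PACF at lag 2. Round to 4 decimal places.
\phi_{22} = 0.0071

The PACF at lag k is phi_{kk}, the last component of the solution
to the Yule-Walker system G_k phi = r_k where
  (G_k)_{ij} = rho(|i - j|), (r_k)_i = rho(i), i,j = 1..k.
Equivalently, Durbin-Levinson gives phi_{kk} iteratively:
  phi_{11} = rho(1)
  phi_{kk} = [rho(k) - sum_{j=1..k-1} phi_{k-1,j} rho(k-j)]
            / [1 - sum_{j=1..k-1} phi_{k-1,j} rho(j)],
  phi_{k,j} = phi_{k-1,j} - phi_{kk} phi_{k-1,k-j},  j = 1..k-1.
Step k = 1:
  phi_11 = rho(1) = -0.6606.
Step k = 2:
  phi_22 = [rho(2) - phi_11 rho(1)] / [1 - phi_11 rho(1)] = [0.4404 - (-0.6606)(-0.6606)] / [1 - (-0.6606)(-0.6606)]
         = 0.00400764 / 0.56360764 = 0.0071.
Therefore phi_{22} = 0.0071.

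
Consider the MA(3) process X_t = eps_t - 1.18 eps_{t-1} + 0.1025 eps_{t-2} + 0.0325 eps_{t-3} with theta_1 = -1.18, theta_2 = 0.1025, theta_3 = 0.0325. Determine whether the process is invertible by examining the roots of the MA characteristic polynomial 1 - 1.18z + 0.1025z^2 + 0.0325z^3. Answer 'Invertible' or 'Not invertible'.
\text{Not invertible}

The MA(q) characteristic polynomial is P(z) = 1 - 1.18z + 0.1025z^2 + 0.0325z^3.
Invertibility requires all roots to lie outside the unit circle, i.e. |z| > 1 for every root.
Degree 3: look for a simple real root z0 first, then factor out (1 - z/z0) and solve the remaining quadratic.
Testing z0 = 4: P(4) = 1 + (-1.18)(4) + (0.1025)(4)^2 + (0.0325)(4)^3
  = 1 + (-4.72) + (1.64) + (2.08) = 0.  So z_0 = 4 is a root, |z_0| = 4.
Divide out the factor (1 - 0.25 z) = (1 - z/z0) (since 1/z0 = 0.25):
  P(z) = (1 - 0.25 z)(1 + (-0.93) z + (-0.13) z^2)
  [check: z-coef -0.93 - (0.25) = -1.18; z^2-coef -0.13 - (0.25)(-0.93) = 0.1025; z^3-coef -(0.25)(-0.13) = 0.0325.]
Remaining roots from the quadratic factor 1 + (-0.93) z + (-0.13) z^2:
  Set 1 + (-0.93) z + (-0.13) z^2 = 0, i.e. a z^2 + b z + c = 0 with a = -0.13, b = -0.93, c = 1.
  Discriminant D = b^2 - 4ac = (-0.93)^2 - 4*(-0.13)*1 = 0.8649 - (-0.52) = 1.3849.
  D >= 0, so the roots are real: z = (-b +/- sqrt(D)) / (2a) = (0.93 +/- 1.176818) / (-0.26).
    z_1 = (0.93 + 1.176818) / (-0.26) = -8.1031,   |z_1| = 8.1031.
    z_2 = (0.93 - 1.176818) / (-0.26) = 0.9493,   |z_2| = 0.9493.
Moduli of all roots: 4.0000, 8.1031, 0.9493.
All moduli strictly greater than 1? No.
Verdict: Not invertible.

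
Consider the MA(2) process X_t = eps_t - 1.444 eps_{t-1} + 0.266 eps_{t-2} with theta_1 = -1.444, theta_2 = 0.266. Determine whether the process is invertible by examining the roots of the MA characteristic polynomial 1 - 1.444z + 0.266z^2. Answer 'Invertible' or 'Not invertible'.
\text{Not invertible}

The MA(q) characteristic polynomial is P(z) = 1 - 1.444z + 0.266z^2.
Invertibility requires all roots to lie outside the unit circle, i.e. |z| > 1 for every root.
Set 1 + (-1.444) z + (0.266) z^2 = 0, i.e. a z^2 + b z + c = 0 with a = 0.266, b = -1.444, c = 1.
Discriminant D = b^2 - 4ac = (-1.444)^2 - 4*(0.266)*1 = 2.085136 - (1.064) = 1.021136.
D >= 0, so the roots are real: z = (-b +/- sqrt(D)) / (2a) = (1.444 +/- 1.010513) / (0.532).
  z_1 = (1.444 + 1.010513) / (0.532) = 4.6137,   |z_1| = 4.6137.
  z_2 = (1.444 - 1.010513) / (0.532) = 0.8148,   |z_2| = 0.8148.
Moduli of all roots: 4.6137, 0.8148.
All moduli strictly greater than 1? No.
Verdict: Not invertible.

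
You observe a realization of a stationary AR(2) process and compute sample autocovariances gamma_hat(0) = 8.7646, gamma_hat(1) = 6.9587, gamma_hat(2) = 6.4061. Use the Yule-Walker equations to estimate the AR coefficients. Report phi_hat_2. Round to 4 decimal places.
\hat\phi_{2} = 0.2720

The Yule-Walker equations for an AR(p) process read, in matrix form,
  Gamma_p phi = r_p,   with   (Gamma_p)_{ij} = gamma(|i - j|),
                       (r_p)_i = gamma(i),   i,j = 1..p.
Substitute the sample gammas (Toeplitz matrix and right-hand side of size 2):
  Gamma_p = [[8.7646, 6.9587], [6.9587, 8.7646]]
  r_p     = [6.9587, 6.4061]
Written out:
  8.7646 phi_1 + 6.9587 phi_2 = 6.9587
  6.9587 phi_1 + 8.7646 phi_2 = 6.4061
Solve by Cramer's rule:
  det = gamma(0)^2 - gamma(1)^2 = (8.7646)^2 - (6.9587)^2 = 76.81821316 - 48.42350569 = 28.39470747
  phi_hat_1 = [gamma(1) gamma(0) - gamma(1) gamma(2)] / det = [(6.9587)(8.7646) - (6.9587)(6.4061)] / 28.39470747 = 16.41209395 / 28.39470747 = 0.578
  phi_hat_2 = [gamma(0) gamma(2) - gamma(1)^2] / det = [(8.7646)(6.4061) - (6.9587)^2] / 28.39470747 = 7.72339837 / 28.39470747 = 0.272
So phi_hat = [0.5780, 0.2720].
Therefore phi_hat_2 = 0.2720.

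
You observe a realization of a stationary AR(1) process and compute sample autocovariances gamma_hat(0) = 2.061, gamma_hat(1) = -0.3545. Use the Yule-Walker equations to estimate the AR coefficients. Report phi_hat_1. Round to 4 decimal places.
\hat\phi_{1} = -0.1720

The Yule-Walker equations for an AR(p) process read, in matrix form,
  Gamma_p phi = r_p,   with   (Gamma_p)_{ij} = gamma(|i - j|),
                       (r_p)_i = gamma(i),   i,j = 1..p.
Substitute the sample gammas (Toeplitz matrix and right-hand side of size 1):
  Gamma_p = [[2.061]]
  r_p     = [-0.3545]
With p = 1 this is the single equation gamma(0) phi_1 = gamma(1):
  phi_hat_1 = gamma(1) / gamma(0) = -0.3545 / 2.061 = -0.1720.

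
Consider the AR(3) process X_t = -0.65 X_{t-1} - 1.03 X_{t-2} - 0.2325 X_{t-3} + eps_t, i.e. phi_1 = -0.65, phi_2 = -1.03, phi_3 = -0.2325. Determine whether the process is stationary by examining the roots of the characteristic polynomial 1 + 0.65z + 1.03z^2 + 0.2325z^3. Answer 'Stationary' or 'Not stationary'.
\text{Stationary}

The AR(p) characteristic polynomial is P(z) = 1 + 0.65z + 1.03z^2 + 0.2325z^3.
Stationarity requires all roots to lie outside the unit circle, i.e. |z| > 1 for every root.
Degree 3: look for a simple real root z0 first, then factor out (1 - z/z0) and solve the remaining quadratic.
Testing z0 = -4: P(-4) = 1 + (0.65)(-4) + (1.03)(-4)^2 + (0.2325)(-4)^3
  = 1 + (-2.6) + (16.48) + (-14.88) = 0.  So z_0 = -4 is a root, |z_0| = 4.
Divide out the factor (1 + 0.25 z) = (1 - z/z0) (since 1/z0 = -0.25):
  P(z) = (1 + 0.25 z)(1 + (0.4) z + (0.93) z^2)
  [check: z-coef 0.4 - (-0.25) = 0.65; z^2-coef 0.93 - (-0.25)(0.4) = 1.03; z^3-coef -(-0.25)(0.93) = 0.2325.]
Remaining roots from the quadratic factor 1 + (0.4) z + (0.93) z^2:
  Set 1 + (0.4) z + (0.93) z^2 = 0, i.e. a z^2 + b z + c = 0 with a = 0.93, b = 0.4, c = 1.
  Discriminant D = b^2 - 4ac = (0.4)^2 - 4*(0.93)*1 = 0.16 - (3.72) = -3.56.
  D < 0, so the roots are the complex-conjugate pair z = (-b +/- i sqrt(-D)) / (2a) = -0.2151 +/- 1.0144i.
  For a conjugate pair |z|^2 = z * conj(z) = (product of roots) = c/a = 1/(0.93) = 1.075269, so |z| = sqrt(1.075269) = 1.037 for both roots.
Moduli of all roots: 4.0000, 1.0370, 1.0370.
All moduli strictly greater than 1? Yes.
Verdict: Stationary.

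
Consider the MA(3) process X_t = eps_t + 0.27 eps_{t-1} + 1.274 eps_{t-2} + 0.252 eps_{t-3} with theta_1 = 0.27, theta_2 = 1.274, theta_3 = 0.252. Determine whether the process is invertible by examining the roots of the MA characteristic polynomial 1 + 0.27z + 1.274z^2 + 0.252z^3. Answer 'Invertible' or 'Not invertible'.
\text{Not invertible}

The MA(q) characteristic polynomial is P(z) = 1 + 0.27z + 1.274z^2 + 0.252z^3.
Invertibility requires all roots to lie outside the unit circle, i.e. |z| > 1 for every root.
Degree 3: look for a simple real root z0 first, then factor out (1 - z/z0) and solve the remaining quadratic.
Testing z0 = -5: P(-5) = 1 + (0.27)(-5) + (1.274)(-5)^2 + (0.252)(-5)^3
  = 1 + (-1.35) + (31.85) + (-31.5) = 0.  So z_0 = -5 is a root, |z_0| = 5.
Divide out the factor (1 + 0.2 z) = (1 - z/z0) (since 1/z0 = -0.2):
  P(z) = (1 + 0.2 z)(1 + (0.07) z + (1.26) z^2)
  [check: z-coef 0.07 - (-0.2) = 0.27; z^2-coef 1.26 - (-0.2)(0.07) = 1.274; z^3-coef -(-0.2)(1.26) = 0.252.]
Remaining roots from the quadratic factor 1 + (0.07) z + (1.26) z^2:
  Set 1 + (0.07) z + (1.26) z^2 = 0, i.e. a z^2 + b z + c = 0 with a = 1.26, b = 0.07, c = 1.
  Discriminant D = b^2 - 4ac = (0.07)^2 - 4*(1.26)*1 = 0.0049 - (5.04) = -5.0351.
  D < 0, so the roots are the complex-conjugate pair z = (-b +/- i sqrt(-D)) / (2a) = -0.0278 +/- 0.8904i.
  For a conjugate pair |z|^2 = z * conj(z) = (product of roots) = c/a = 1/(1.26) = 0.793651, so |z| = sqrt(0.793651) = 0.8909 for both roots.
Moduli of all roots: 5.0000, 0.8909, 0.8909.
All moduli strictly greater than 1? No.
Verdict: Not invertible.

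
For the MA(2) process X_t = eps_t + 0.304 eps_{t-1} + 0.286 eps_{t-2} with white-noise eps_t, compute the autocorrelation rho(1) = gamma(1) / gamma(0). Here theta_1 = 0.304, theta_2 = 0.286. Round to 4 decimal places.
\rho(1) = 0.3329

For an MA(q) process with theta_0 = 1, the autocovariance is
  gamma(k) = sigma^2 * sum_{i=0..q-k} theta_i * theta_{i+k},
and rho(k) = gamma(k) / gamma(0). Sigma^2 cancels.
  numerator   = (1)*(0.304) + (0.304)*(0.286) = 0.390944.
  denominator = (1)^2 + (0.304)^2 + (0.286)^2 = 1.174212.
  rho(1) = 0.390944 / 1.174212 = 0.3329.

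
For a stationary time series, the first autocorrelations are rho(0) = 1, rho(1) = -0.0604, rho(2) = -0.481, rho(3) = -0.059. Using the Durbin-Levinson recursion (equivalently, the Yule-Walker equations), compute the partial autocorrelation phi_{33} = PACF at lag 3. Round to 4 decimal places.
\phi_{33} = -0.1730

The PACF at lag k is phi_{kk}, the last component of the solution
to the Yule-Walker system G_k phi = r_k where
  (G_k)_{ij} = rho(|i - j|), (r_k)_i = rho(i), i,j = 1..k.
Equivalently, Durbin-Levinson gives phi_{kk} iteratively:
  phi_{11} = rho(1)
  phi_{kk} = [rho(k) - sum_{j=1..k-1} phi_{k-1,j} rho(k-j)]
            / [1 - sum_{j=1..k-1} phi_{k-1,j} rho(j)],
  phi_{k,j} = phi_{k-1,j} - phi_{kk} phi_{k-1,k-j},  j = 1..k-1.
Step k = 1:
  phi_11 = rho(1) = -0.0604.
Step k = 2:
  phi_22 = [rho(2) - phi_11 rho(1)] / [1 - phi_11 rho(1)] = [-0.481 - (-0.0604)(-0.0604)] / [1 - (-0.0604)(-0.0604)]
         = -0.48464816 / 0.99635184 = -0.486423.
  Update: phi_21 = phi_11 - phi_22 phi_11 = -0.0604 - (-0.486423)(-0.0604) = -0.08978.
Step k = 3:
  phi_33 = [rho(3) - phi_21 rho(2) - phi_22 rho(1)] / [1 - phi_21 rho(1) - phi_22 rho(2)]
    numerator   = -0.059 - (-0.08978)(-0.481) - (-0.486423)(-0.0604) = -0.13156408
    denominator = 1 - (-0.08978)(-0.0604) - (-0.486423)(-0.481) = 0.76060797
  phi_33 = -0.13156408 / 0.76060797 = -0.173.
Therefore phi_{33} = -0.1730.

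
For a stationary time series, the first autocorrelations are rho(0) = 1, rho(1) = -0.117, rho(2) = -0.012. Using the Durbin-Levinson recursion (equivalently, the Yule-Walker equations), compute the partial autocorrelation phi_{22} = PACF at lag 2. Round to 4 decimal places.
\phi_{22} = -0.0260

The PACF at lag k is phi_{kk}, the last component of the solution
to the Yule-Walker system G_k phi = r_k where
  (G_k)_{ij} = rho(|i - j|), (r_k)_i = rho(i), i,j = 1..k.
Equivalently, Durbin-Levinson gives phi_{kk} iteratively:
  phi_{11} = rho(1)
  phi_{kk} = [rho(k) - sum_{j=1..k-1} phi_{k-1,j} rho(k-j)]
            / [1 - sum_{j=1..k-1} phi_{k-1,j} rho(j)],
  phi_{k,j} = phi_{k-1,j} - phi_{kk} phi_{k-1,k-j},  j = 1..k-1.
Step k = 1:
  phi_11 = rho(1) = -0.117.
Step k = 2:
  phi_22 = [rho(2) - phi_11 rho(1)] / [1 - phi_11 rho(1)] = [-0.012 - (-0.117)(-0.117)] / [1 - (-0.117)(-0.117)]
         = -0.025689 / 0.986311 = -0.026.
Therefore phi_{22} = -0.0260.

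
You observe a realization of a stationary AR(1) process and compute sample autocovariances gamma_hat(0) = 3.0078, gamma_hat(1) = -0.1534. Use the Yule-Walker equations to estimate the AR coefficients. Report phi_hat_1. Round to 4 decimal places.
\hat\phi_{1} = -0.0510

The Yule-Walker equations for an AR(p) process read, in matrix form,
  Gamma_p phi = r_p,   with   (Gamma_p)_{ij} = gamma(|i - j|),
                       (r_p)_i = gamma(i),   i,j = 1..p.
Substitute the sample gammas (Toeplitz matrix and right-hand side of size 1):
  Gamma_p = [[3.0078]]
  r_p     = [-0.1534]
With p = 1 this is the single equation gamma(0) phi_1 = gamma(1):
  phi_hat_1 = gamma(1) / gamma(0) = -0.1534 / 3.0078 = -0.0510.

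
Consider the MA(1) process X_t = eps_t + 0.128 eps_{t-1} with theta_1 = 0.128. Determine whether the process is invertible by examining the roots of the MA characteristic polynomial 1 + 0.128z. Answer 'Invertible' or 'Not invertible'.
\text{Invertible}

The MA(q) characteristic polynomial is P(z) = 1 + 0.128z.
Invertibility requires all roots to lie outside the unit circle, i.e. |z| > 1 for every root.
This is linear in z: 1 + (0.128) z = 0  =>  z = -1/(0.128) = -7.8125,  |z| = 7.8125.
Moduli of all roots: 7.8125.
All moduli strictly greater than 1? Yes.
Verdict: Invertible.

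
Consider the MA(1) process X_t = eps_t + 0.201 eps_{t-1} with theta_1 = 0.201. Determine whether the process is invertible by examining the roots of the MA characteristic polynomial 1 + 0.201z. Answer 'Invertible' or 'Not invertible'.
\text{Invertible}

The MA(q) characteristic polynomial is P(z) = 1 + 0.201z.
Invertibility requires all roots to lie outside the unit circle, i.e. |z| > 1 for every root.
This is linear in z: 1 + (0.201) z = 0  =>  z = -1/(0.201) = -4.975124,  |z| = 4.975124.
Moduli of all roots: 4.9751.
All moduli strictly greater than 1? Yes.
Verdict: Invertible.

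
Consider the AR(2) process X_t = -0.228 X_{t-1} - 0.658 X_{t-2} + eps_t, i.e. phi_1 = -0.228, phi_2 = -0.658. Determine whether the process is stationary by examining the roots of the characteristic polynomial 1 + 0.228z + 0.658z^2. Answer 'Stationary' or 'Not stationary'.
\text{Stationary}

The AR(p) characteristic polynomial is P(z) = 1 + 0.228z + 0.658z^2.
Stationarity requires all roots to lie outside the unit circle, i.e. |z| > 1 for every root.
Set 1 + (0.228) z + (0.658) z^2 = 0, i.e. a z^2 + b z + c = 0 with a = 0.658, b = 0.228, c = 1.
Discriminant D = b^2 - 4ac = (0.228)^2 - 4*(0.658)*1 = 0.051984 - (2.632) = -2.580016.
D < 0, so the roots are the complex-conjugate pair z = (-b +/- i sqrt(-D)) / (2a) = -0.1733 +/- 1.2205i.
For a conjugate pair |z|^2 = z * conj(z) = (product of roots) = c/a = 1/(0.658) = 1.519757, so |z| = sqrt(1.519757) = 1.2328 for both roots.
Moduli of all roots: 1.2328, 1.2328.
All moduli strictly greater than 1? Yes.
Verdict: Stationary.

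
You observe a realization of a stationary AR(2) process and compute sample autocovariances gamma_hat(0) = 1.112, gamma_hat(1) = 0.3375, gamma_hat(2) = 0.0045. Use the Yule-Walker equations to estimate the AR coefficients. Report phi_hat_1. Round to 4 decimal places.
\hat\phi_{1} = 0.3329

The Yule-Walker equations for an AR(p) process read, in matrix form,
  Gamma_p phi = r_p,   with   (Gamma_p)_{ij} = gamma(|i - j|),
                       (r_p)_i = gamma(i),   i,j = 1..p.
Substitute the sample gammas (Toeplitz matrix and right-hand side of size 2):
  Gamma_p = [[1.112, 0.3375], [0.3375, 1.112]]
  r_p     = [0.3375, 0.0045]
Written out:
  1.112 phi_1 + 0.3375 phi_2 = 0.3375
  0.3375 phi_1 + 1.112 phi_2 = 0.0045
Solve by Cramer's rule:
  det = gamma(0)^2 - gamma(1)^2 = (1.112)^2 - (0.3375)^2 = 1.236544 - 0.11390625 = 1.12263775
  phi_hat_1 = [gamma(1) gamma(0) - gamma(1) gamma(2)] / det = [(0.3375)(1.112) - (0.3375)(0.0045)] / 1.12263775 = 0.37378125 / 1.12263775 = 0.3329
  phi_hat_2 = [gamma(0) gamma(2) - gamma(1)^2] / det = [(1.112)(0.0045) - (0.3375)^2] / 1.12263775 = -0.10890225 / 1.12263775 = -0.097
So phi_hat = [0.3329, -0.0970].
Therefore phi_hat_1 = 0.3329.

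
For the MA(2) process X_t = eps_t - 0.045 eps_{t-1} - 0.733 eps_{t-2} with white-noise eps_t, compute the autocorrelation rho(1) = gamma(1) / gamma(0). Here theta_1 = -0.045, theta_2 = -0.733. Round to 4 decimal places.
\rho(1) = -0.0078

For an MA(q) process with theta_0 = 1, the autocovariance is
  gamma(k) = sigma^2 * sum_{i=0..q-k} theta_i * theta_{i+k},
and rho(k) = gamma(k) / gamma(0). Sigma^2 cancels.
  numerator   = (1)*(-0.045) + (-0.045)*(-0.733) = -0.012015.
  denominator = (1)^2 + (-0.045)^2 + (-0.733)^2 = 1.539314.
  rho(1) = -0.012015 / 1.539314 = -0.0078.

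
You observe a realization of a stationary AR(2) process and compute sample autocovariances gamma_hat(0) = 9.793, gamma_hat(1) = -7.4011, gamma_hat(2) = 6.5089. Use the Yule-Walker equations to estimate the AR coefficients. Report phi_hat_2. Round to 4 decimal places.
\hat\phi_{2} = 0.2180

The Yule-Walker equations for an AR(p) process read, in matrix form,
  Gamma_p phi = r_p,   with   (Gamma_p)_{ij} = gamma(|i - j|),
                       (r_p)_i = gamma(i),   i,j = 1..p.
Substitute the sample gammas (Toeplitz matrix and right-hand side of size 2):
  Gamma_p = [[9.793, -7.4011], [-7.4011, 9.793]]
  r_p     = [-7.4011, 6.5089]
Written out:
  9.793 phi_1 - 7.4011 phi_2 = -7.4011
  -7.4011 phi_1 + 9.793 phi_2 = 6.5089
Solve by Cramer's rule:
  det = gamma(0)^2 - gamma(1)^2 = (9.793)^2 - (-7.4011)^2 = 95.902849 - 54.77628121 = 41.12656779
  phi_hat_1 = [gamma(1) gamma(0) - gamma(1) gamma(2)] / det = [(-7.4011)(9.793) - (-7.4011)(6.5089)] / 41.12656779 = -24.30595251 / 41.12656779 = -0.591
  phi_hat_2 = [gamma(0) gamma(2) - gamma(1)^2] / det = [(9.793)(6.5089) - (-7.4011)^2] / 41.12656779 = 8.96537649 / 41.12656779 = 0.218
So phi_hat = [-0.5910, 0.2180].
Therefore phi_hat_2 = 0.2180.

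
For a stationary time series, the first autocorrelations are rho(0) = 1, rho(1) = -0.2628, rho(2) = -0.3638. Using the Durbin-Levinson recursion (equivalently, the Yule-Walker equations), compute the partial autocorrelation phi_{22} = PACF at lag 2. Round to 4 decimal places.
\phi_{22} = -0.4650

The PACF at lag k is phi_{kk}, the last component of the solution
to the Yule-Walker system G_k phi = r_k where
  (G_k)_{ij} = rho(|i - j|), (r_k)_i = rho(i), i,j = 1..k.
Equivalently, Durbin-Levinson gives phi_{kk} iteratively:
  phi_{11} = rho(1)
  phi_{kk} = [rho(k) - sum_{j=1..k-1} phi_{k-1,j} rho(k-j)]
            / [1 - sum_{j=1..k-1} phi_{k-1,j} rho(j)],
  phi_{k,j} = phi_{k-1,j} - phi_{kk} phi_{k-1,k-j},  j = 1..k-1.
Step k = 1:
  phi_11 = rho(1) = -0.2628.
Step k = 2:
  phi_22 = [rho(2) - phi_11 rho(1)] / [1 - phi_11 rho(1)] = [-0.3638 - (-0.2628)(-0.2628)] / [1 - (-0.2628)(-0.2628)]
         = -0.43286384 / 0.93093616 = -0.465.
Therefore phi_{22} = -0.4650.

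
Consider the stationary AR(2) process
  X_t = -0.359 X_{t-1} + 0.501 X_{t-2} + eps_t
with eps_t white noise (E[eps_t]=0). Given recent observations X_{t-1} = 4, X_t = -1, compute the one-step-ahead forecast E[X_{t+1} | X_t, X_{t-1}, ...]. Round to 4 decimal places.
E[X_{t+1} \mid \mathcal F_t] = 2.3630

For an AR(p) model X_t = c + sum_i phi_i X_{t-i} + eps_t, the
one-step-ahead conditional mean is
  E[X_{t+1} | X_t, ...] = c + sum_i phi_i X_{t+1-i}.
Substitute known values:
  E[X_{t+1} | ...] = (-0.359) * (-1) + (0.501) * (4)
                   = 2.3630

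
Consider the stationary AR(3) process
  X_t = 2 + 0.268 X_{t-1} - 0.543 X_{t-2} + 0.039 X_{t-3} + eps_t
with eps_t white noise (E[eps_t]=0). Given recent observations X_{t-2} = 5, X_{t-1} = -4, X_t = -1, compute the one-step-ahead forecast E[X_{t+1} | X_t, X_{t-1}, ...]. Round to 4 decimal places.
E[X_{t+1} \mid \mathcal F_t] = 4.0990

For an AR(p) model X_t = c + sum_i phi_i X_{t-i} + eps_t, the
one-step-ahead conditional mean is
  E[X_{t+1} | X_t, ...] = c + sum_i phi_i X_{t+1-i}.
Substitute known values:
  E[X_{t+1} | ...] = 2 + (0.268) * (-1) + (-0.543) * (-4) + (0.039) * (5)
                   = 4.0990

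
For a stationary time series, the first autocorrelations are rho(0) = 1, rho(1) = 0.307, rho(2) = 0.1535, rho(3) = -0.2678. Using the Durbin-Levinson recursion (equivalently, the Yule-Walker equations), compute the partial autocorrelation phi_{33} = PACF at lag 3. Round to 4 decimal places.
\phi_{33} = -0.3680

The PACF at lag k is phi_{kk}, the last component of the solution
to the Yule-Walker system G_k phi = r_k where
  (G_k)_{ij} = rho(|i - j|), (r_k)_i = rho(i), i,j = 1..k.
Equivalently, Durbin-Levinson gives phi_{kk} iteratively:
  phi_{11} = rho(1)
  phi_{kk} = [rho(k) - sum_{j=1..k-1} phi_{k-1,j} rho(k-j)]
            / [1 - sum_{j=1..k-1} phi_{k-1,j} rho(j)],
  phi_{k,j} = phi_{k-1,j} - phi_{kk} phi_{k-1,k-j},  j = 1..k-1.
Step k = 1:
  phi_11 = rho(1) = 0.307.
Step k = 2:
  phi_22 = [rho(2) - phi_11 rho(1)] / [1 - phi_11 rho(1)] = [0.1535 - (0.307)(0.307)] / [1 - (0.307)(0.307)]
         = 0.059251 / 0.905751 = 0.065416.
  Update: phi_21 = phi_11 - phi_22 phi_11 = 0.307 - (0.065416)(0.307) = 0.286917.
Step k = 3:
  phi_33 = [rho(3) - phi_21 rho(2) - phi_22 rho(1)] / [1 - phi_21 rho(1) - phi_22 rho(2)]
    numerator   = -0.2678 - (0.286917)(0.1535) - (0.065416)(0.307) = -0.33192463
    denominator = 1 - (0.286917)(0.307) - (0.065416)(0.1535) = 0.90187501
  phi_33 = -0.33192463 / 0.90187501 = -0.368.
Therefore phi_{33} = -0.3680.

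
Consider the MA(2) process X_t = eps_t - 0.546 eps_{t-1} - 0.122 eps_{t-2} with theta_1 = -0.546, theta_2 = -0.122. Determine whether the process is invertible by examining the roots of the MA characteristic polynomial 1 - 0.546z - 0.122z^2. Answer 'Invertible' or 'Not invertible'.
\text{Invertible}

The MA(q) characteristic polynomial is P(z) = 1 - 0.546z - 0.122z^2.
Invertibility requires all roots to lie outside the unit circle, i.e. |z| > 1 for every root.
Set 1 + (-0.546) z + (-0.122) z^2 = 0, i.e. a z^2 + b z + c = 0 with a = -0.122, b = -0.546, c = 1.
Discriminant D = b^2 - 4ac = (-0.546)^2 - 4*(-0.122)*1 = 0.298116 - (-0.488) = 0.786116.
D >= 0, so the roots are real: z = (-b +/- sqrt(D)) / (2a) = (0.546 +/- 0.886632) / (-0.244).
  z_1 = (0.546 + 0.886632) / (-0.244) = -5.8714,   |z_1| = 5.8714.
  z_2 = (0.546 - 0.886632) / (-0.244) = 1.396,   |z_2| = 1.396.
Moduli of all roots: 5.8714, 1.3960.
All moduli strictly greater than 1? Yes.
Verdict: Invertible.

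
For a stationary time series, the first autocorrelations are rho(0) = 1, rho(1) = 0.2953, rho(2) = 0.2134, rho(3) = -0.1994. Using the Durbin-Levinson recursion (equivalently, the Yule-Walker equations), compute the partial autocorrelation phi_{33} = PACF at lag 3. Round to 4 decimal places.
\phi_{33} = -0.3290

The PACF at lag k is phi_{kk}, the last component of the solution
to the Yule-Walker system G_k phi = r_k where
  (G_k)_{ij} = rho(|i - j|), (r_k)_i = rho(i), i,j = 1..k.
Equivalently, Durbin-Levinson gives phi_{kk} iteratively:
  phi_{11} = rho(1)
  phi_{kk} = [rho(k) - sum_{j=1..k-1} phi_{k-1,j} rho(k-j)]
            / [1 - sum_{j=1..k-1} phi_{k-1,j} rho(j)],
  phi_{k,j} = phi_{k-1,j} - phi_{kk} phi_{k-1,k-j},  j = 1..k-1.
Step k = 1:
  phi_11 = rho(1) = 0.2953.
Step k = 2:
  phi_22 = [rho(2) - phi_11 rho(1)] / [1 - phi_11 rho(1)] = [0.2134 - (0.2953)(0.2953)] / [1 - (0.2953)(0.2953)]
         = 0.12619791 / 0.91279791 = 0.138254.
  Update: phi_21 = phi_11 - phi_22 phi_11 = 0.2953 - (0.138254)(0.2953) = 0.254474.
Step k = 3:
  phi_33 = [rho(3) - phi_21 rho(2) - phi_22 rho(1)] / [1 - phi_21 rho(1) - phi_22 rho(2)]
    numerator   = -0.1994 - (0.254474)(0.2134) - (0.138254)(0.2953) = -0.29453106
    denominator = 1 - (0.254474)(0.2953) - (0.138254)(0.2134) = 0.89535055
  phi_33 = -0.29453106 / 0.89535055 = -0.329.
Therefore phi_{33} = -0.3290.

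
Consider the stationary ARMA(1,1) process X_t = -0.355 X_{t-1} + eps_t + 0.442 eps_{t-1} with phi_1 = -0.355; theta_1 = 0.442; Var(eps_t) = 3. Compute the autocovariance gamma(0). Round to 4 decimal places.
\gamma(0) = 3.0260

Multiply the model equation by X_{t-k} and take expectations. With theta_0 = psi_0 = 1 and psi_j the MA(infinity) weights, this gives
  gamma(k) - sum_i phi_i gamma(k-i) = c_k,
  c_k = sigma^2 * sum_{j=k..q} theta_j psi_{j-k}   (c_k = 0 for k > q),
using gamma(-m) = gamma(m).
psi-weights needed (psi_j = theta_j + sum_i phi_i psi_{j-i}):
  psi_1 = theta_1 + phi_1 = 0.442 + (-0.355) = 0.087
Right-hand sides:
  c_0 = sigma^2 (1 + theta_1 psi_1) = 3 * (1 + (0.442)(0.087)) = 3 * 1.038454 = 3.115362
  c_1 = sigma^2 theta_1 = 3 * (0.442) = 1.326
  c_2 = 0
Equations for k = 0 and k = 1 (AR order 1):
  gamma(0) = phi_1 gamma(1) + c_0
  gamma(1) = phi_1 gamma(0) + c_1
Substituting the second into the first: gamma(0) (1 - phi_1^2) = c_0 + phi_1 c_1, so
  gamma(0) = (c_0 + phi_1 c_1) / (1 - phi_1^2) = (3.115362 + (-0.355)(1.326)) / (1 - (-0.355)^2) = 2.644632 / 0.873975 = 3.025981.
Therefore gamma(0) = 3.0260 (to 4 decimal places).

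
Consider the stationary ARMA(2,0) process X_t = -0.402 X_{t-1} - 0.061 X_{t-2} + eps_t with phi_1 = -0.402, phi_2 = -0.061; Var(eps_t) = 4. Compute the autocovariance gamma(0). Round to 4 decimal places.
\gamma(0) = 4.6879

Multiply the model equation by X_{t-k} and take expectations. With theta_0 = psi_0 = 1 and psi_j the MA(infinity) weights, this gives
  gamma(k) - sum_i phi_i gamma(k-i) = c_k,
  c_k = sigma^2 * sum_{j=k..q} theta_j psi_{j-k}   (c_k = 0 for k > q),
using gamma(-m) = gamma(m).
Pure AR (q = 0): c_0 = sigma^2 = 4, c_k = 0 for k >= 1.
Equations for k = 0, 1, 2 (AR order 2, c_2 = 0):
  (E0) gamma(0) = phi_1 gamma(1) + phi_2 gamma(2) + c_0
  (E1) gamma(1) = phi_1 gamma(0) + phi_2 gamma(1) + c_1
  (E2) gamma(2) = phi_1 gamma(1) + phi_2 gamma(0)
From (E1): gamma(1) = A gamma(0) + B with
  A = phi_1 / (1 - phi_2) = -0.402 / 1.061 = -0.378888,   B = c_1 / (1 - phi_2) = 0 / 1.061 = 0.
Insert (E2) into (E0): gamma(0) (1 - phi_2^2) = phi_1 (1 + phi_2) gamma(1) + c_0.
  phi_1 (1 + phi_2) = (-0.402)(0.939) = -0.377478,   1 - phi_2^2 = 0.996279.
Replace gamma(1) by A gamma(0) + B and collect gamma(0):
  gamma(0) [0.996279 - (-0.377478)(-0.378888)] = c_0 = 4
  gamma(0) * 0.853257 = 4
  gamma(0) = 4 / 0.853257 = 4.687918.
Therefore gamma(0) = 4.6879 (to 4 decimal places).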